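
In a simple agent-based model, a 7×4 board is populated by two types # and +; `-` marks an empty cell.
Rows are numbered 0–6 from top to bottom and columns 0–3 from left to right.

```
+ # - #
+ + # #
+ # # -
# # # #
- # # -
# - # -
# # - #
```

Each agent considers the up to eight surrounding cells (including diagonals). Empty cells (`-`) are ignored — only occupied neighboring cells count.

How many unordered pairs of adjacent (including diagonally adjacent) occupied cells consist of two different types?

Scan each occupied cell's neighbors to the right and below (and the two forward diagonals) so each pair is counted once.
From row 0: 3 unlike of 8 pairs (running 3/8).
From row 1: 4 unlike of 11 pairs (running 7/19).
From row 2: 3 unlike of 10 pairs (running 10/29).
From row 3: 0 unlike of 9 pairs (running 10/38).
From row 4: 0 unlike of 4 pairs (running 10/42).
From row 5: 0 unlike of 4 pairs (running 10/46).
From row 6: 0 unlike of 1 pairs (running 10/47).
Total adjacent occupied pairs: 47; unlike-type pairs: 10.

10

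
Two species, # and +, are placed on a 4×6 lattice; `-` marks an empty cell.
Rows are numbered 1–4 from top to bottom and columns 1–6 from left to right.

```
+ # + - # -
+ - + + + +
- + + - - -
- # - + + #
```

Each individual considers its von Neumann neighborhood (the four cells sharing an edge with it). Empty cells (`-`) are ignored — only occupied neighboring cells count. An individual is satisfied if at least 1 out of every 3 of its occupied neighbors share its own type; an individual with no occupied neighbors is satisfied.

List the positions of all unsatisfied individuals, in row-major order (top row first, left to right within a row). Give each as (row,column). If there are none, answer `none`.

(1,2), (1,5), (4,2), (4,6)

Row 1: (1,1)+ 1/2 ok · (1,2)# 0/2 unhappy · (1,3)+ 1/2 ok · (1,5)# 0/1 unhappy
Row 2: (2,1)+ 1/1 ok · (2,3)+ 3/3 ok · (2,4)+ 2/2 ok · (2,5)+ 2/3 ok · (2,6)+ 1/1 ok
Row 3: (3,2)+ 1/2 ok · (3,3)+ 2/2 ok
Row 4: (4,2)# 0/1 unhappy · (4,4)+ 1/1 ok · (4,5)+ 1/2 ok · (4,6)# 0/1 unhappy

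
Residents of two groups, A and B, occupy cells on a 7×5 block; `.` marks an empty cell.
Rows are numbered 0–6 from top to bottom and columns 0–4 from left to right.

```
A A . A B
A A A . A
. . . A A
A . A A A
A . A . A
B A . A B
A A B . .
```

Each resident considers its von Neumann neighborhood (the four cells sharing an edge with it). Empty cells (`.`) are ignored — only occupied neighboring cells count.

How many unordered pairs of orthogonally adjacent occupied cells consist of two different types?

Scan each occupied cell's neighbors to the right and below so each pair is counted once.
From row 0: 2 unlike of 5 pairs (running 2/5).
From row 1: 0 unlike of 3 pairs (running 2/8).
From row 2: 0 unlike of 3 pairs (running 2/11).
From row 3: 0 unlike of 5 pairs (running 2/16).
From row 4: 2 unlike of 2 pairs (running 4/18).
From row 5: 3 unlike of 4 pairs (running 7/22).
From row 6: 1 unlike of 2 pairs (running 8/24).
Total adjacent occupied pairs: 24; unlike-type pairs: 8.

8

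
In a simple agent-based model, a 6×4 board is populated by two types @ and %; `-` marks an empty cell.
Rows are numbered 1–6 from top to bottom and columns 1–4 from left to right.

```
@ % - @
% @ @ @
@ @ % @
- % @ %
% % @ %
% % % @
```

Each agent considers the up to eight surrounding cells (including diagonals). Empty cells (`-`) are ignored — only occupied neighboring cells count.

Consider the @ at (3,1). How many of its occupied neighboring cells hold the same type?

Occupied neighbors of (3,1): (2,1)=%, (2,2)=@, (3,2)=@, (4,2)=%.
Same type (@): 2 of 4.

2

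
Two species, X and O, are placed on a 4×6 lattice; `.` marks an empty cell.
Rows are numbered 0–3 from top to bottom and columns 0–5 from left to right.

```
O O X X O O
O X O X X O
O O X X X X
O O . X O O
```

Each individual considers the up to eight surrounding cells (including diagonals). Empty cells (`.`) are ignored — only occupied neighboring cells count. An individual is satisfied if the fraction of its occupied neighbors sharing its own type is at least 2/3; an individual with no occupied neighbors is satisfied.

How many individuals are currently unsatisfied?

(0,0)O 2/3 satisfied
(0,1)O 3/5 not
(0,2)X 3/5 not
(0,3)X 3/5 not
(0,4)O 2/5 not
(0,5)O 2/3 satisfied
(1,0)O 4/5 satisfied
(1,1)X 2/8 not
(1,2)O 2/8 not
(1,3)X 6/8 satisfied
(1,4)X 5/8 not
(1,5)O 2/5 not
(2,0)O 4/5 satisfied
(2,1)O 5/7 satisfied
(2,2)X 4/7 not
(2,3)X 5/7 satisfied
(2,4)X 5/8 not
(2,5)X 2/5 not
(3,0)O 3/3 satisfied
(3,1)O 3/4 satisfied
(3,3)X 3/4 satisfied
(3,4)O 1/5 not
(3,5)O 1/3 not
Unsatisfied: (0,1), (0,2), (0,3), (0,4), (1,1), (1,2), (1,4), (1,5), (2,2), (2,4), (2,5), (3,4), (3,5) — 13 in total.

13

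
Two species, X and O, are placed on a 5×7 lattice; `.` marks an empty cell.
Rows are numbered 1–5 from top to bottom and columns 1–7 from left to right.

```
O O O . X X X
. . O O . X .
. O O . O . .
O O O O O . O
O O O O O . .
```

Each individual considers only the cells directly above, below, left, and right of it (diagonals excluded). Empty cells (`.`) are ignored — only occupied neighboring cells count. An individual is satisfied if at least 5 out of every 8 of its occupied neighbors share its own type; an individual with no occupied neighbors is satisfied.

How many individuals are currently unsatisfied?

Row 1: (1,1)O 1/1 ✓ · (1,2)O 2/2 ✓ · (1,3)O 2/2 ✓ · (1,5)X 1/1 ✓ · (1,6)X 3/3 ✓ · (1,7)X 1/1 ✓
Row 2: (2,3)O 3/3 ✓ · (2,4)O 1/1 ✓ · (2,6)X 1/1 ✓
Row 3: (3,2)O 2/2 ✓ · (3,3)O 3/3 ✓ · (3,5)O 1/1 ✓
Row 4: (4,1)O 2/2 ✓ · (4,2)O 4/4 ✓ · (4,3)O 4/4 ✓ · (4,4)O 3/3 ✓ · (4,5)O 3/3 ✓ · (4,7)O 0/0 ✓
Row 5: (5,1)O 2/2 ✓ · (5,2)O 3/3 ✓ · (5,3)O 3/3 ✓ · (5,4)O 3/3 ✓ · (5,5)O 2/2 ✓
Every one meets the threshold.

0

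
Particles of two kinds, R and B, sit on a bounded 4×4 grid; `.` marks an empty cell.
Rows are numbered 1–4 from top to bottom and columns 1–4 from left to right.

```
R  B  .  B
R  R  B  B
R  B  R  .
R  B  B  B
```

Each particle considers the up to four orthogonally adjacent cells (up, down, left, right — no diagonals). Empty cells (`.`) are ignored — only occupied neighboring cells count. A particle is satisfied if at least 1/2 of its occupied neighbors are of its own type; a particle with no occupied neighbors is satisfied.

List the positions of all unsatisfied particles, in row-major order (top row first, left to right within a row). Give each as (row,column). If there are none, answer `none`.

(1,2), (2,2), (2,3), (3,2), (3,3)

Row 1: (1,1)R 1/2 satisfied · (1,2)B 0/2 not · (1,4)B 1/1 satisfied
Row 2: (2,1)R 3/3 satisfied · (2,2)R 1/4 not · (2,3)B 1/3 not · (2,4)B 2/2 satisfied
Row 3: (3,1)R 2/3 satisfied · (3,2)B 1/4 not · (3,3)R 0/3 not
Row 4: (4,1)R 1/2 satisfied · (4,2)B 2/3 satisfied · (4,3)B 2/3 satisfied · (4,4)B 1/1 satisfied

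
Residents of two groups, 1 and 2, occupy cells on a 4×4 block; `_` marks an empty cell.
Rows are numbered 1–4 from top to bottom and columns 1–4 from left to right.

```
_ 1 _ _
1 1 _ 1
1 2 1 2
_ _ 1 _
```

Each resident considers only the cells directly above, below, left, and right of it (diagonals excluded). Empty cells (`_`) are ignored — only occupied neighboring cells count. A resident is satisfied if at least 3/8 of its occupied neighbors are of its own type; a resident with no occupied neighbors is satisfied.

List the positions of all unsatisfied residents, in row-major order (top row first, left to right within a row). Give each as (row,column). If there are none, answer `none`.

(1,2)1 1/1 ok
(2,1)1 2/2 ok
(2,2)1 2/3 ok
(2,4)1 0/1 unhappy
(3,1)1 1/2 ok
(3,2)2 0/3 unhappy
(3,3)1 1/3 unhappy
(3,4)2 0/2 unhappy
(4,3)1 1/1 ok

(2,4), (3,2), (3,3), (3,4)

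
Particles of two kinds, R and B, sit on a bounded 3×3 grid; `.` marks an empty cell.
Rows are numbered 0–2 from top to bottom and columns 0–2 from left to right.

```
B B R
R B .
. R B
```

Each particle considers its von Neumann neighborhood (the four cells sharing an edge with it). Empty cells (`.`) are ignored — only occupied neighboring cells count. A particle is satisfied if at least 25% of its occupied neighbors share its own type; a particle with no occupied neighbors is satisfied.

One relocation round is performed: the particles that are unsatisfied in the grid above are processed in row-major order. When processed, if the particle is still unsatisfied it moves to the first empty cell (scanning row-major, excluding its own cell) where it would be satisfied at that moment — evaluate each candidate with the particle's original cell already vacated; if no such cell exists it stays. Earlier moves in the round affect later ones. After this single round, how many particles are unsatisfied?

0

Initially unsatisfied (in order): (0,2), (1,0), (2,1), (2,2).
  (0,2) → (2,0).
  (1,0): now satisfied by earlier moves; stays.
  (2,1): now satisfied by earlier moves; stays.
  (2,2) → (0,2).
Resulting grid:
B B B
R B .
R R .
All satisfied now.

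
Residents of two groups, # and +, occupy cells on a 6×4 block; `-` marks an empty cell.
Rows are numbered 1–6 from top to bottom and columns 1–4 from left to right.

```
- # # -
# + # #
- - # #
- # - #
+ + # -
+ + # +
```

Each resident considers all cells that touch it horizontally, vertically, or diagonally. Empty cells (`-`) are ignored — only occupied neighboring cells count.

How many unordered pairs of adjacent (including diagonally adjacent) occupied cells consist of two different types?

13

Scan each occupied cell's neighbors to the right and below (and the two forward diagonals) so each pair is counted once.
From row 1: 2 unlike of 7 pairs (running 2/7).
From row 2: 3 unlike of 8 pairs (running 5/15).
From row 3: 0 unlike of 4 pairs (running 5/19).
From row 4: 2 unlike of 4 pairs (running 7/23).
From row 5: 4 unlike of 10 pairs (running 11/33).
From row 6: 2 unlike of 3 pairs (running 13/36).
Total adjacent occupied pairs: 36; unlike-type pairs: 13.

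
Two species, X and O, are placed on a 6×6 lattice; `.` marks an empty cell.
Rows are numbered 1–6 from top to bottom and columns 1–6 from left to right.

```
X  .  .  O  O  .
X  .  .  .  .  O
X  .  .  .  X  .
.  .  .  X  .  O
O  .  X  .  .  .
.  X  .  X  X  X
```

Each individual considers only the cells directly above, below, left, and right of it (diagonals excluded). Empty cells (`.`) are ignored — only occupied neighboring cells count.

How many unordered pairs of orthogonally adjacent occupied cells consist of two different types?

0

Scan each occupied cell's neighbors to the right and below so each pair is counted once.
From row 1: 0 unlike of 2 pairs (running 0/2).
From row 2: 0 unlike of 1 pairs (running 0/3).
From row 6: 0 unlike of 2 pairs (running 0/5).
Total adjacent occupied pairs: 5; unlike-type pairs: 0.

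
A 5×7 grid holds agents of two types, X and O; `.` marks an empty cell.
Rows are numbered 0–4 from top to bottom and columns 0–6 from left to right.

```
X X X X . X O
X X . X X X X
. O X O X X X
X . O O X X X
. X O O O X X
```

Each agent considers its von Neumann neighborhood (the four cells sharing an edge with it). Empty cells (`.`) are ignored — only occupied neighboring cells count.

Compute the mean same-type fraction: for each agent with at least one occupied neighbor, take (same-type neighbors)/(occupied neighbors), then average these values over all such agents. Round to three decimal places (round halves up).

0.693

(0,0)X 2/2
(0,1)X 3/3
(0,2)X 2/2
(0,3)X 2/2
(0,5)X 1/2
(0,6)O 0/2
(1,0)X 2/2
(1,1)X 2/3
(1,3)X 2/3
(1,4)X 3/3
(1,5)X 4/4
(1,6)X 2/3
(2,1)O 0/2
(2,2)X 0/3
(2,3)O 1/4
(2,4)X 3/4
(2,5)X 4/4
(2,6)X 3/3
(3,0)X — no occupied neighbors
(3,2)O 2/3
(3,3)O 3/4
(3,4)X 2/4
(3,5)X 4/4
(3,6)X 3/3
(4,1)X 0/1
(4,2)O 2/3
(4,3)O 3/3
(4,4)O 1/3
(4,5)X 2/3
(4,6)X 2/2
Sum over 29 agents: 2/2 + 3/3 + 2/2 + 2/2 + 1/2 + 0/2 + 2/2 + 2/3 + 2/3 + 3/3 + 4/4 + 2/3 + 0/2 + 0/3 + 1/4 + 3/4 + 4/4 + 3/3 + 2/3 + 3/4 + 2/4 + 4/4 + 3/3 + 0/1 + 2/3 + 3/3 + 1/3 + 2/3 + 2/2 = 241/12; mean = 241/12 ÷ 29 = 241/348 = 0.692528… → 0.693.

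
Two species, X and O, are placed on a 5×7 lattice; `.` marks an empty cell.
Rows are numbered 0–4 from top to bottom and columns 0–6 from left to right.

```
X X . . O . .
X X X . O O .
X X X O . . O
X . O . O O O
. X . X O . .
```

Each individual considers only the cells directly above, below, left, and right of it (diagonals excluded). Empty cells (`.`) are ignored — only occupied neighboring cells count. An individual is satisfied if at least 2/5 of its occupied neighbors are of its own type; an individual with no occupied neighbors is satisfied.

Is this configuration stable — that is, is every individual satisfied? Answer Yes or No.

(0,0)X 2/2 satisfied
(0,1)X 2/2 satisfied
(0,4)O 1/1 satisfied
(1,0)X 3/3 satisfied
(1,1)X 4/4 satisfied
(1,2)X 2/2 satisfied
(1,4)O 2/2 satisfied
(1,5)O 1/1 satisfied
(2,0)X 3/3 satisfied
(2,1)X 3/3 satisfied
(2,2)X 2/4 satisfied
(2,3)O 0/1 not
(2,6)O 1/1 satisfied
(3,0)X 1/1 satisfied
(3,2)O 0/1 not
(3,4)O 2/2 satisfied
(3,5)O 2/2 satisfied
(3,6)O 2/2 satisfied
(4,1)X 0/0 satisfied
(4,3)X 0/1 not
(4,4)O 1/2 satisfied
For instance (2,3) has only 0/1 same-type neighbors, below 2/5.

No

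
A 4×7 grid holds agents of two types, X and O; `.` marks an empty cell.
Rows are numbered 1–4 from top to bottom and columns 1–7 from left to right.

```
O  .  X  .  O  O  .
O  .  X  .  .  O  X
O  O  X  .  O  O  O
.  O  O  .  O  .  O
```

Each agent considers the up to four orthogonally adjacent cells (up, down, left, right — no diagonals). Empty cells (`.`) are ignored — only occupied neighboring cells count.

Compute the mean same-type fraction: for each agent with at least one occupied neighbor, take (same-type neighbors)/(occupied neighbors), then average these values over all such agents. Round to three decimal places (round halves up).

0.824

(1,1)O 1/1
(1,3)X 1/1
(1,5)O 1/1
(1,6)O 2/2
(2,1)O 2/2
(2,3)X 2/2
(2,6)O 2/3
(2,7)X 0/2
(3,1)O 2/2
(3,2)O 2/3
(3,3)X 1/3
(3,5)O 2/2
(3,6)O 3/3
(3,7)O 2/3
(4,2)O 2/2
(4,3)O 1/2
(4,5)O 1/1
(4,7)O 1/1
Sum over 18 agents: 1/1 + 1/1 + 1/1 + 2/2 + 2/2 + 2/2 + 2/3 + 0/2 + 2/2 + 2/3 + 1/3 + 2/2 + 3/3 + 2/3 + 2/2 + 1/2 + 1/1 + 1/1 = 89/6; mean = 89/6 ÷ 18 = 89/108 = 0.824074… → 0.824.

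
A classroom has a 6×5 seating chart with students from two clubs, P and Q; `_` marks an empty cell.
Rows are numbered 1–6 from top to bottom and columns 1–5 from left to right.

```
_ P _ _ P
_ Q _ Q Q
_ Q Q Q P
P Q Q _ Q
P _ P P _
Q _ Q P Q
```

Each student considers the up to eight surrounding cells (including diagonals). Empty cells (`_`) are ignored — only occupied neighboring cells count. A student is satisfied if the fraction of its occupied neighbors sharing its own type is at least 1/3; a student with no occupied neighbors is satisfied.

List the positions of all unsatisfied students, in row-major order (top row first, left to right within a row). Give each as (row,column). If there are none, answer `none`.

(1,2), (1,5), (3,5), (6,1), (6,3), (6,5)

Row 1: (1,2)P 0/1 unhappy · (1,5)P 0/2 unhappy
Row 2: (2,2)Q 2/3 ok · (2,4)Q 3/5 ok · (2,5)Q 2/4 ok
Row 3: (3,2)Q 4/5 ok · (3,3)Q 6/6 ok · (3,4)Q 5/6 ok · (3,5)P 0/4 unhappy
Row 4: (4,1)P 1/3 ok · (4,2)Q 3/6 ok · (4,3)Q 4/6 ok · (4,5)Q 1/3 ok
Row 5: (5,1)P 1/3 ok · (5,3)P 2/5 ok · (5,4)P 2/6 ok
Row 6: (6,1)Q 0/1 unhappy · (6,3)Q 0/3 unhappy · (6,4)P 2/4 ok · (6,5)Q 0/2 unhappy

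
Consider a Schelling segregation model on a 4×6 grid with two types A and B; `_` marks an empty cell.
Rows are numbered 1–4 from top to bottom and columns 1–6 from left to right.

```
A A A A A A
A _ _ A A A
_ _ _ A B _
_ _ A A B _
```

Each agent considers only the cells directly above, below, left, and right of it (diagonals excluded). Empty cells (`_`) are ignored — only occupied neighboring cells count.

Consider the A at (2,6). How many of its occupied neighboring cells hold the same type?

Occupied neighbors of (2,6): (1,6)=A, (2,5)=A.
Same type (A): 2 of 2.

2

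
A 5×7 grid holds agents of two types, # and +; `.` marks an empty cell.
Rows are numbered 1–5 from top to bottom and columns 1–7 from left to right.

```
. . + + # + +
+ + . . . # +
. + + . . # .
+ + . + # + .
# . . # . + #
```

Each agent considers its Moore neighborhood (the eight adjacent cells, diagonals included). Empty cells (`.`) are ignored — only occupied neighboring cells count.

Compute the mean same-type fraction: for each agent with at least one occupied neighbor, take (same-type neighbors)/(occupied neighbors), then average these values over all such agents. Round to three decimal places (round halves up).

Row 1: (1,3)+ 2/2 · (1,4)+ 1/2 · (1,5)# 1/3 · (1,6)+ 2/4 · (1,7)+ 2/3
Row 2: (2,1)+ 2/2 · (2,2)+ 4/4 · (2,6)# 2/5 · (2,7)+ 2/4
Row 3: (3,2)+ 5/5 · (3,3)+ 4/4 · (3,6)# 2/4
Row 4: (4,1)+ 2/3 · (4,2)+ 3/4 · (4,4)+ 1/3 · (4,5)# 2/5 · (4,6)+ 1/4
Row 5: (5,1)# 0/2 · (5,4)# 1/2 · (5,6)+ 1/3 · (5,7)# 0/2
Sum over 21 agents: 2/2 + 1/2 + 1/3 + 2/4 + 2/3 + 2/2 + 4/4 + 2/5 + 2/4 + 5/5 + 4/4 + 2/4 + 2/3 + 3/4 + 1/3 + 2/5 + 1/4 + 0/2 + 1/2 + 1/3 + 0/2 = 349/30; mean = 349/30 ÷ 21 = 349/630 = 0.553968… → 0.554.

0.554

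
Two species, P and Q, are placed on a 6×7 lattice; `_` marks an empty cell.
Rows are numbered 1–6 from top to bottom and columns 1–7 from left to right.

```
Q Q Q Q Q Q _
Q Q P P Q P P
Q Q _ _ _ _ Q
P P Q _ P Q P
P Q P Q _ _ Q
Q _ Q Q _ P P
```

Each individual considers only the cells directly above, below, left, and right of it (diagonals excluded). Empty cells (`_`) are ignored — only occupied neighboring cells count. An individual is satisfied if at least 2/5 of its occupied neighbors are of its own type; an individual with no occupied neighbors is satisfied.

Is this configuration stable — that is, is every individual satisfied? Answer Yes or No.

Row 1: (1,1)Q 2/2 ✓ · (1,2)Q 3/3 ✓ · (1,3)Q 2/3 ✓ · (1,4)Q 2/3 ✓ · (1,5)Q 3/3 ✓ · (1,6)Q 1/2 ✓
Row 2: (2,1)Q 3/3 ✓ · (2,2)Q 3/4 ✓ · (2,3)P 1/3 ✗ · (2,4)P 1/3 ✗ · (2,5)Q 1/3 ✗ · (2,6)P 1/3 ✗ · (2,7)P 1/2 ✓
Row 3: (3,1)Q 2/3 ✓ · (3,2)Q 2/3 ✓ · (3,7)Q 0/2 ✗
Row 4: (4,1)P 2/3 ✓ · (4,2)P 1/4 ✗ · (4,3)Q 0/2 ✗ · (4,5)P 0/1 ✗ · (4,6)Q 0/2 ✗ · (4,7)P 0/3 ✗
Row 5: (5,1)P 1/3 ✗ · (5,2)Q 0/3 ✗ · (5,3)P 0/4 ✗ · (5,4)Q 1/2 ✓ · (5,7)Q 0/2 ✗
Row 6: (6,1)Q 0/1 ✗ · (6,3)Q 1/2 ✓ · (6,4)Q 2/2 ✓ · (6,6)P 1/1 ✓ · (6,7)P 1/2 ✓
For instance (2,3) has only 1/3 same-type neighbors, below 2/5.

No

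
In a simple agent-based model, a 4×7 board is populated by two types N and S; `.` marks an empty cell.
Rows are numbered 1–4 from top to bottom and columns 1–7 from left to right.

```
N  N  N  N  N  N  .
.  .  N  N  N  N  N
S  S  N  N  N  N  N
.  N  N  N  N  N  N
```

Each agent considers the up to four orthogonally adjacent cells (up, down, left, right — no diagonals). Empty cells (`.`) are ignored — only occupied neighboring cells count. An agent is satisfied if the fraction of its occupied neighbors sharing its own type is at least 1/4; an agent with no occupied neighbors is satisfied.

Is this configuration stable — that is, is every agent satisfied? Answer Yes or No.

(1,1)N 1/1 ✓
(1,2)N 2/2 ✓
(1,3)N 3/3 ✓
(1,4)N 3/3 ✓
(1,5)N 3/3 ✓
(1,6)N 2/2 ✓
(2,3)N 3/3 ✓
(2,4)N 4/4 ✓
(2,5)N 4/4 ✓
(2,6)N 4/4 ✓
(2,7)N 2/2 ✓
(3,1)S 1/1 ✓
(3,2)S 1/3 ✓
(3,3)N 3/4 ✓
(3,4)N 4/4 ✓
(3,5)N 4/4 ✓
(3,6)N 4/4 ✓
(3,7)N 3/3 ✓
(4,2)N 1/2 ✓
(4,3)N 3/3 ✓
(4,4)N 3/3 ✓
(4,5)N 3/3 ✓
(4,6)N 3/3 ✓
(4,7)N 2/2 ✓
All meet the threshold, so the configuration is stable.

Yes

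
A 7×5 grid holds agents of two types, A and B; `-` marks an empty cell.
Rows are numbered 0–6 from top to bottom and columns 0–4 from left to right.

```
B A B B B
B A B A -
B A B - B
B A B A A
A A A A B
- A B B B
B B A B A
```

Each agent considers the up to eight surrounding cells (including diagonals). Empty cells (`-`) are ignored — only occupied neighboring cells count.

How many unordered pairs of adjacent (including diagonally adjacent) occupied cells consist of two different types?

54

Scan each occupied cell's neighbors to the right and below (and the two forward diagonals) so each pair is counted once.
From row 0: 9 unlike of 15 pairs (running 9/15).
From row 1: 9 unlike of 12 pairs (running 18/27).
From row 2: 9 unlike of 12 pairs (running 27/39).
From row 3: 10 unlike of 17 pairs (running 37/56).
From row 4: 7 unlike of 15 pairs (running 44/71).
From row 5: 7 unlike of 14 pairs (running 51/85).
From row 6: 3 unlike of 4 pairs (running 54/89).
Total adjacent occupied pairs: 89; unlike-type pairs: 54.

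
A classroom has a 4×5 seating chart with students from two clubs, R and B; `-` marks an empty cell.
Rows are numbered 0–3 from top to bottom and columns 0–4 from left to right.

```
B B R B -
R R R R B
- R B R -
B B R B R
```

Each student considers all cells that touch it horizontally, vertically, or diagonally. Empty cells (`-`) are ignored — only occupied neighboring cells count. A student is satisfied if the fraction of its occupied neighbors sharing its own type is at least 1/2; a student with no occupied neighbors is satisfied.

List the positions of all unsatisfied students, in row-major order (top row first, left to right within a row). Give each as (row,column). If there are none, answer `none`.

(0,0)B 1/3 unhappy
(0,1)B 1/5 unhappy
(0,2)R 3/5 ok
(0,3)B 1/4 unhappy
(1,0)R 2/4 ok
(1,1)R 4/7 ok
(1,2)R 5/8 ok
(1,3)R 3/6 ok
(1,4)B 1/3 unhappy
(2,1)R 4/7 ok
(2,2)B 2/8 unhappy
(2,3)R 4/7 ok
(3,0)B 1/2 ok
(3,1)B 2/4 ok
(3,2)R 2/5 unhappy
(3,3)B 1/4 unhappy
(3,4)R 1/2 ok

(0,0), (0,1), (0,3), (1,4), (2,2), (3,2), (3,3)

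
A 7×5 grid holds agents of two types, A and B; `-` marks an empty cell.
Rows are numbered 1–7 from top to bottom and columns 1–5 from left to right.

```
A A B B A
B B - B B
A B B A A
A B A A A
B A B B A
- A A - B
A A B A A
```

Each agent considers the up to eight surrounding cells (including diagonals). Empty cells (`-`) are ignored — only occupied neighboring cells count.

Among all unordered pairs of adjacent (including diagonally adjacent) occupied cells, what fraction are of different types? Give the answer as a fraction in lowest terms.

Scan each occupied cell's neighbors to the right and below (and the two forward diagonals) so each pair is counted once.
From row 1: 8 unlike of 14 pairs (running 8/14).
From row 2: 6 unlike of 12 pairs (running 14/26).
From row 3: 7 unlike of 17 pairs (running 21/43).
From row 4: 9 unlike of 17 pairs (running 30/60).
From row 5: 8 unlike of 12 pairs (running 38/72).
From row 6: 4 unlike of 9 pairs (running 42/81).
From row 7: 2 unlike of 4 pairs (running 44/85).
Total adjacent occupied pairs: 85; unlike-type pairs: 44.
44/85 is already in lowest terms.

44/85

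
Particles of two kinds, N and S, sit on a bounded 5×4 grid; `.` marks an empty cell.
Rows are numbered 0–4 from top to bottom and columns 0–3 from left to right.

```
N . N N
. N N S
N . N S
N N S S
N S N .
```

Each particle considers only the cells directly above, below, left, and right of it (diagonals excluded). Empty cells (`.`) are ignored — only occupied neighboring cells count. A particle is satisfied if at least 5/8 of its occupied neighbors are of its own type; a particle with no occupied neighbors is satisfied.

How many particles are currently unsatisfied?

8

Row 0: (0,0)N 0/0 ✓ · (0,2)N 2/2 ✓ · (0,3)N 1/2 ✗
Row 1: (1,1)N 1/1 ✓ · (1,2)N 3/4 ✓ · (1,3)S 1/3 ✗
Row 2: (2,0)N 1/1 ✓ · (2,2)N 1/3 ✗ · (2,3)S 2/3 ✓
Row 3: (3,0)N 3/3 ✓ · (3,1)N 1/3 ✗ · (3,2)S 1/4 ✗ · (3,3)S 2/2 ✓
Row 4: (4,0)N 1/2 ✗ · (4,1)S 0/3 ✗ · (4,2)N 0/2 ✗
Unsatisfied: (0,3), (1,3), (2,2), (3,1), (3,2), (4,0), (4,1), (4,2) — 8 in total.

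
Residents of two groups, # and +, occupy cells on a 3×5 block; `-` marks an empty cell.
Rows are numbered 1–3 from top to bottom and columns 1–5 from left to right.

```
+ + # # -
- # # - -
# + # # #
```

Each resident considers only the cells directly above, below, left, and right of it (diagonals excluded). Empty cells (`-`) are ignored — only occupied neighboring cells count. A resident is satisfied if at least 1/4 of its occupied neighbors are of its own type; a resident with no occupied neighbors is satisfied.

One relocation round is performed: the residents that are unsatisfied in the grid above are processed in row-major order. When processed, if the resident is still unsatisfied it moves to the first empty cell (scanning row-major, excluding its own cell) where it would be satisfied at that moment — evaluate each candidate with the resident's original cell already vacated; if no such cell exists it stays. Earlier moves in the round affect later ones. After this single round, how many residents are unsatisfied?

Initially unsatisfied (in order): (3,1), (3,2).
  (3,1) → (1,5).
  (3,2) → (2,1).
Resulting grid:
+ + # # #
+ # # - -
- - # # #
All satisfied now.

0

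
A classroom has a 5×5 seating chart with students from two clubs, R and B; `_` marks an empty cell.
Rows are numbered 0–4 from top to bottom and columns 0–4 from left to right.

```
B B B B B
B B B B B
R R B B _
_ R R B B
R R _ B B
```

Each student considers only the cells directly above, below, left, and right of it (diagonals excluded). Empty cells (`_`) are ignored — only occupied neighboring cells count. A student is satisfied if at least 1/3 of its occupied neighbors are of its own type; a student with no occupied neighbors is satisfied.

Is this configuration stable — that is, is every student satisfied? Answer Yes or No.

Yes

Row 0: (0,0)B 2/2 ✓ · (0,1)B 3/3 ✓ · (0,2)B 3/3 ✓ · (0,3)B 3/3 ✓ · (0,4)B 2/2 ✓
Row 1: (1,0)B 2/3 ✓ · (1,1)B 3/4 ✓ · (1,2)B 4/4 ✓ · (1,3)B 4/4 ✓ · (1,4)B 2/2 ✓
Row 2: (2,0)R 1/2 ✓ · (2,1)R 2/4 ✓ · (2,2)B 2/4 ✓ · (2,3)B 3/3 ✓
Row 3: (3,1)R 3/3 ✓ · (3,2)R 1/3 ✓ · (3,3)B 3/4 ✓ · (3,4)B 2/2 ✓
Row 4: (4,0)R 1/1 ✓ · (4,1)R 2/2 ✓ · (4,3)B 2/2 ✓ · (4,4)B 2/2 ✓
All meet the threshold, so the configuration is stable.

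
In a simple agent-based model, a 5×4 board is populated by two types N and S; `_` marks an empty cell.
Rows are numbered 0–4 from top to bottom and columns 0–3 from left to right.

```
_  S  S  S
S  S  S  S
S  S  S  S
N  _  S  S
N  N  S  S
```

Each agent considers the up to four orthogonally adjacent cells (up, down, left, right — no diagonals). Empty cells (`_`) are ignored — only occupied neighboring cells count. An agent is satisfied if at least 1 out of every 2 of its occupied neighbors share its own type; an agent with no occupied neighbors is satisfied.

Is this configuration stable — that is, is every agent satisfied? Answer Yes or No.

Row 0: (0,1)S 2/2 ✓ · (0,2)S 3/3 ✓ · (0,3)S 2/2 ✓
Row 1: (1,0)S 2/2 ✓ · (1,1)S 4/4 ✓ · (1,2)S 4/4 ✓ · (1,3)S 3/3 ✓
Row 2: (2,0)S 2/3 ✓ · (2,1)S 3/3 ✓ · (2,2)S 4/4 ✓ · (2,3)S 3/3 ✓
Row 3: (3,0)N 1/2 ✓ · (3,2)S 3/3 ✓ · (3,3)S 3/3 ✓
Row 4: (4,0)N 2/2 ✓ · (4,1)N 1/2 ✓ · (4,2)S 2/3 ✓ · (4,3)S 2/2 ✓
All meet the threshold, so the configuration is stable.

Yes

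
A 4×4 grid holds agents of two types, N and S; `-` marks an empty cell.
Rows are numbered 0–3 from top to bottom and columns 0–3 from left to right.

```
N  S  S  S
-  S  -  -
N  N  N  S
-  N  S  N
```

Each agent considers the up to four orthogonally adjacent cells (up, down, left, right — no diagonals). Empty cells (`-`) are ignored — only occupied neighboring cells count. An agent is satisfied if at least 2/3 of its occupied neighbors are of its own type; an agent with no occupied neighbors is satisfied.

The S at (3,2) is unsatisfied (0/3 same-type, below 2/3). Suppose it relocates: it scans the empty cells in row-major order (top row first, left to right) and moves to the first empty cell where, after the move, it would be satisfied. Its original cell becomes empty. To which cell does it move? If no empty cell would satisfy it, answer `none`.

Vacating (3,2). Empty cells in order:
  (1,0): 1/3 same-type → still unsatisfied.
  (1,2): 2/3 same-type → satisfied — stop here.

(1,2)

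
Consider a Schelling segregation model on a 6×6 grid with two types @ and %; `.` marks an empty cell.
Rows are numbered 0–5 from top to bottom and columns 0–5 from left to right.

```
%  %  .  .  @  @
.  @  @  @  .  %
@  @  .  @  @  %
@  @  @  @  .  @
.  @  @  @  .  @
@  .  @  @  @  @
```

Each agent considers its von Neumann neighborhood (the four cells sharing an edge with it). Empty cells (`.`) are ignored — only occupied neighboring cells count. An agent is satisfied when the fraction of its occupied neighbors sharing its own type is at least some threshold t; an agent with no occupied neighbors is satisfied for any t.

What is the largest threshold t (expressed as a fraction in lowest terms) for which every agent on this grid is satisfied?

Row 0: (0,0)% 1/1 · (0,1)% 1/2 · (0,4)@ 1/1 · (0,5)@ 1/2
Row 1: (1,1)@ 2/3 · (1,2)@ 2/2 · (1,3)@ 2/2 · (1,5)% 1/2
Row 2: (2,0)@ 2/2 · (2,1)@ 3/3 · (2,3)@ 3/3 · (2,4)@ 1/2 · (2,5)% 1/3
Row 3: (3,0)@ 2/2 · (3,1)@ 4/4 · (3,2)@ 3/3 · (3,3)@ 3/3 · (3,5)@ 1/2
Row 4: (4,1)@ 2/2 · (4,2)@ 4/4 · (4,3)@ 3/3 · (4,5)@ 2/2
Row 5: (5,0)@ — no occupied neighbors · (5,2)@ 2/2 · (5,3)@ 3/3 · (5,4)@ 2/2 · (5,5)@ 2/2
The smallest same-type fraction is 1/3 at (2,5), which reduces to 1/3. Any threshold above that leaves this agent unsatisfied.

1/3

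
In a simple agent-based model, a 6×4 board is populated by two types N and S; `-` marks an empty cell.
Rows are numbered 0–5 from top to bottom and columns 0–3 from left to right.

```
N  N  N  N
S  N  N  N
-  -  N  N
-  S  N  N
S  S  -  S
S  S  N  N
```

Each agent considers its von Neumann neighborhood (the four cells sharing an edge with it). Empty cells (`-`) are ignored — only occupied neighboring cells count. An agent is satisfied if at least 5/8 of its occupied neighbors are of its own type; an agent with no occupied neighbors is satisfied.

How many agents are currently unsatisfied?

6

(0,0)N 1/2 not
(0,1)N 3/3 satisfied
(0,2)N 3/3 satisfied
(0,3)N 2/2 satisfied
(1,0)S 0/2 not
(1,1)N 2/3 satisfied
(1,2)N 4/4 satisfied
(1,3)N 3/3 satisfied
(2,2)N 3/3 satisfied
(2,3)N 3/3 satisfied
(3,1)S 1/2 not
(3,2)N 2/3 satisfied
(3,3)N 2/3 satisfied
(4,0)S 2/2 satisfied
(4,1)S 3/3 satisfied
(4,3)S 0/2 not
(5,0)S 2/2 satisfied
(5,1)S 2/3 satisfied
(5,2)N 1/2 not
(5,3)N 1/2 not
Unsatisfied: (0,0), (1,0), (3,1), (4,3), (5,2), (5,3) — 6 in total.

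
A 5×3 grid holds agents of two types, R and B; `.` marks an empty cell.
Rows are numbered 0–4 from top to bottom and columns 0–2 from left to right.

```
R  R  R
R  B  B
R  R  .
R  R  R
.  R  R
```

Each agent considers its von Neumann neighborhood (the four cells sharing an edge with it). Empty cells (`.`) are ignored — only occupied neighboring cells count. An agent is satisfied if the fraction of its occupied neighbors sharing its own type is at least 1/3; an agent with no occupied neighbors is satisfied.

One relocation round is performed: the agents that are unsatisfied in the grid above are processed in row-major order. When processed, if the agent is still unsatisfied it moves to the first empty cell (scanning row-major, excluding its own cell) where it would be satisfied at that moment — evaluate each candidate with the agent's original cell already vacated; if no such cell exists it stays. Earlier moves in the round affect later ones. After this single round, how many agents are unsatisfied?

Initially unsatisfied (in order): (1,1).
  (1,1) → (2,2).
Resulting grid:
R R R
R . B
R R B
R R R
. R R
All satisfied now.

0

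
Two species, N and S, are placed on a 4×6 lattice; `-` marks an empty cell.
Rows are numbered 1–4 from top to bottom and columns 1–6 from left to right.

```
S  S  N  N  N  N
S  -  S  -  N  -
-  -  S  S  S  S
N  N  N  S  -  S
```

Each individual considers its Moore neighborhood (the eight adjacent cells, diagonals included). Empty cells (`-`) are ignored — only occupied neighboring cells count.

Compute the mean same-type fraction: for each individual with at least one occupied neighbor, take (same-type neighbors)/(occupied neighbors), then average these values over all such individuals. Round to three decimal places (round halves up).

0.741

(1,1)S 2/2
(1,2)S 3/4
(1,3)N 1/3
(1,4)N 3/4
(1,5)N 3/3
(1,6)N 2/2
(2,1)S 2/2
(2,3)S 3/5
(2,5)N 3/6
(3,3)S 3/5
(3,4)S 4/6
(3,5)S 4/5
(3,6)S 2/3
(4,1)N 1/1
(4,2)N 2/3
(4,3)N 1/4
(4,4)S 3/4
(4,6)S 2/2
Sum over 18 individuals: 2/2 + 3/4 + 1/3 + 3/4 + 3/3 + 2/2 + 2/2 + 3/5 + 3/6 + 3/5 + 4/6 + 4/5 + 2/3 + 1/1 + 2/3 + 1/4 + 3/4 + 2/2 = 40/3; mean = 40/3 ÷ 18 = 20/27 = 0.740740… → 0.741.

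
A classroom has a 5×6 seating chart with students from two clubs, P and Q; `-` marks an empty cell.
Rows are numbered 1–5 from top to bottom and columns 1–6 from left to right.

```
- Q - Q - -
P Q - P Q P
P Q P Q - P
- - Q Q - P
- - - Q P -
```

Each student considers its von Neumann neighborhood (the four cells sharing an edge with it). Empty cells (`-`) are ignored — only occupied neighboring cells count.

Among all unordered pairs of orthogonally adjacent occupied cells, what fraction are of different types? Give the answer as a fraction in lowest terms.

Scan each occupied cell's neighbors to the right and below so each pair is counted once.
From row 1: 1 unlike of 2 pairs (running 1/2).
From row 2: 4 unlike of 7 pairs (running 5/9).
From row 3: 4 unlike of 6 pairs (running 9/15).
From row 4: 0 unlike of 2 pairs (running 9/17).
From row 5: 1 unlike of 1 pairs (running 10/18).
Total adjacent occupied pairs: 18; unlike-type pairs: 10.
10/18 reduces to 5/9.

5/9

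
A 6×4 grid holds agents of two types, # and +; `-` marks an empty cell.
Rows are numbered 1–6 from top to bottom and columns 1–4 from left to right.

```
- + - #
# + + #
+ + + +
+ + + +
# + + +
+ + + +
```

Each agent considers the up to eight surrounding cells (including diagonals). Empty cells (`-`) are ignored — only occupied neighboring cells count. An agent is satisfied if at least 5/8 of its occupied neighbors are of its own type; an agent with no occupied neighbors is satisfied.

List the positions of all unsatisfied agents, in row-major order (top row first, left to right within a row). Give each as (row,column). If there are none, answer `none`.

(1,4), (2,1), (2,4), (5,1)

(1,2)+ 2/3 ✓
(1,4)# 1/2 ✗
(2,1)# 0/4 ✗
(2,2)+ 5/6 ✓
(2,3)+ 5/7 ✓
(2,4)# 1/4 ✗
(3,1)+ 4/5 ✓
(3,2)+ 7/8 ✓
(3,3)+ 7/8 ✓
(3,4)+ 4/5 ✓
(4,1)+ 4/5 ✓
(4,2)+ 7/8 ✓
(4,3)+ 8/8 ✓
(4,4)+ 5/5 ✓
(5,1)# 0/5 ✗
(5,2)+ 7/8 ✓
(5,3)+ 8/8 ✓
(5,4)+ 5/5 ✓
(6,1)+ 2/3 ✓
(6,2)+ 4/5 ✓
(6,3)+ 5/5 ✓
(6,4)+ 3/3 ✓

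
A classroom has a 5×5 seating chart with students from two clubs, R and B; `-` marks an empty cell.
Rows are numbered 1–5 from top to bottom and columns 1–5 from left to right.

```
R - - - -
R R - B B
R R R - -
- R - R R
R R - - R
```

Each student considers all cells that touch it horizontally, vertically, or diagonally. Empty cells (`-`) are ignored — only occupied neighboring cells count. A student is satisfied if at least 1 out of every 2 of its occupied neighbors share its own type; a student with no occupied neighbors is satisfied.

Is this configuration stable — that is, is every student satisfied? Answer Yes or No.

Row 1: (1,1)R 2/2 ok
Row 2: (2,1)R 4/4 ok · (2,2)R 5/5 ok · (2,4)B 1/2 ok · (2,5)B 1/1 ok
Row 3: (3,1)R 4/4 ok · (3,2)R 5/5 ok · (3,3)R 4/5 ok
Row 4: (4,2)R 5/5 ok · (4,4)R 3/3 ok · (4,5)R 2/2 ok
Row 5: (5,1)R 2/2 ok · (5,2)R 2/2 ok · (5,5)R 2/2 ok
All meet the threshold, so the configuration is stable.

Yes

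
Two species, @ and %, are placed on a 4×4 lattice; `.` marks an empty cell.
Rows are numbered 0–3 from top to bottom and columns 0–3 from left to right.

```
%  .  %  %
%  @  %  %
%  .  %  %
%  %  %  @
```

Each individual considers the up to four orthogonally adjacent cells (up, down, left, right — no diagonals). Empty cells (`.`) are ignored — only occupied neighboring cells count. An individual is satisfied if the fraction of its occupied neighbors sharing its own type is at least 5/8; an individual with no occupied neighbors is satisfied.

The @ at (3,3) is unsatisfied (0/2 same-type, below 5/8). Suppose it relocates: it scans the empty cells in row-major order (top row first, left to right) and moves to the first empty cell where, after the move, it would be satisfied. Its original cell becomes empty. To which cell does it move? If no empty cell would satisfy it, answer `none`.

none

Vacating (3,3). Empty cells in order:
  (0,1): 1/3 same-type → still unsatisfied.
  (2,1): 1/4 same-type → still unsatisfied.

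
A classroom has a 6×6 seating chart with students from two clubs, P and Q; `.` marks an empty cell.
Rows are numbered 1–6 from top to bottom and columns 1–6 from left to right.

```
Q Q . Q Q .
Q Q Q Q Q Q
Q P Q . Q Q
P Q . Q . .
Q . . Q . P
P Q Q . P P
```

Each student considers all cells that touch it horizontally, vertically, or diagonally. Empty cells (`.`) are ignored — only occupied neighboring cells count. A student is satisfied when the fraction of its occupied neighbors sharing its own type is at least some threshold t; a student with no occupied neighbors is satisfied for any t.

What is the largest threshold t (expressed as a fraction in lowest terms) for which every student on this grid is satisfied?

Row 1: (1,1)Q 3/3 · (1,2)Q 4/4 · (1,4)Q 4/4 · (1,5)Q 4/4
Row 2: (2,1)Q 4/5 · (2,2)Q 6/7 · (2,3)Q 5/6 · (2,4)Q 6/6 · (2,5)Q 6/6 · (2,6)Q 4/4
Row 3: (3,1)Q 3/5 · (3,2)P 1/7 · (3,3)Q 5/6 · (3,5)Q 5/5 · (3,6)Q 3/3
Row 4: (4,1)P 1/4 · (4,2)Q 3/5 · (4,4)Q 3/3
Row 5: (5,1)Q 2/4 · (5,4)Q 2/3 · (5,6)P 2/2
Row 6: (6,1)P 0/2 · (6,2)Q 2/3 · (6,3)Q 2/2 · (6,5)P 2/3 · (6,6)P 2/2
The smallest same-type fraction is 0/2 at (6,1), which reduces to 0/1. Any threshold above that leaves this student unsatisfied.

0/1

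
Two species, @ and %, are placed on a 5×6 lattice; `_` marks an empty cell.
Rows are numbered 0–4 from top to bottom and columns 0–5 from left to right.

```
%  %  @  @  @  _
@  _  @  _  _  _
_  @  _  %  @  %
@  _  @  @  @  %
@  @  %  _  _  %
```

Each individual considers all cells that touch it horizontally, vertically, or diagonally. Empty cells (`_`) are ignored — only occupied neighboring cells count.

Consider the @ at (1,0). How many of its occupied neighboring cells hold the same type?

1

Occupied neighbors of (1,0): (0,0)=%, (0,1)=%, (2,1)=@.
Same type (@): 1 of 3.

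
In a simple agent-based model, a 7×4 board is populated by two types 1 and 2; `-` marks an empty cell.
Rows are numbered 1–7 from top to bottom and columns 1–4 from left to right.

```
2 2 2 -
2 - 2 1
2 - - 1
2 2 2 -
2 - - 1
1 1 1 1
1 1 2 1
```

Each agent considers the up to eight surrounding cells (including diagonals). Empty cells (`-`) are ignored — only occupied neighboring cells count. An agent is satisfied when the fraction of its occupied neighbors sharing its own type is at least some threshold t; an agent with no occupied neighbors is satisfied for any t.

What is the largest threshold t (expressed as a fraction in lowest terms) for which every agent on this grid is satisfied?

(1,1)2 2/2
(1,2)2 4/4
(1,3)2 2/3
(2,1)2 3/3
(2,3)2 2/4
(2,4)1 1/3
(3,1)2 3/3
(3,4)1 1/3
(4,1)2 3/3
(4,2)2 4/4
(4,3)2 1/3
(5,1)2 2/4
(5,4)1 2/3
(6,1)1 3/4
(6,2)1 4/6
(6,3)1 5/6
(6,4)1 3/4
(7,1)1 3/3
(7,2)1 4/5
(7,3)2 0/5
(7,4)1 2/3
The smallest same-type fraction is 0/5 at (7,3), which reduces to 0/1. Any threshold above that leaves this agent unsatisfied.

0/1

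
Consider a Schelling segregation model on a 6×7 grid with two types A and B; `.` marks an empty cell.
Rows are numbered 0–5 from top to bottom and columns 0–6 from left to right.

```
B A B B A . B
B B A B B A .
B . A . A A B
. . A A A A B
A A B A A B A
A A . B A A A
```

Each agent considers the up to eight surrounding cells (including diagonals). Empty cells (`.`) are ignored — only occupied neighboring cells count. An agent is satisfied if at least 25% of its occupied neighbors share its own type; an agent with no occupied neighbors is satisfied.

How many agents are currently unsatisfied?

4

(0,0)B 2/3 satisfied
(0,1)A 1/5 not
(0,2)B 3/5 satisfied
(0,3)B 3/5 satisfied
(0,4)A 1/4 satisfied
(0,6)B 0/1 not
(1,0)B 3/4 satisfied
(1,1)B 4/7 satisfied
(1,2)A 2/6 satisfied
(1,3)B 3/7 satisfied
(1,4)B 2/6 satisfied
(1,5)A 3/6 satisfied
(2,0)B 2/2 satisfied
(2,2)A 3/5 satisfied
(2,4)A 5/7 satisfied
(2,5)A 4/7 satisfied
(2,6)B 1/4 satisfied
(3,2)A 4/5 satisfied
(3,3)A 6/7 satisfied
(3,4)A 6/7 satisfied
(3,5)A 5/8 satisfied
(3,6)B 2/5 satisfied
(4,0)A 3/3 satisfied
(4,1)A 4/5 satisfied
(4,2)B 1/6 not
(4,3)A 5/7 satisfied
(4,4)A 6/8 satisfied
(4,5)B 1/8 not
(4,6)A 3/5 satisfied
(5,0)A 3/3 satisfied
(5,1)A 3/4 satisfied
(5,3)B 1/4 satisfied
(5,4)A 3/5 satisfied
(5,5)A 4/5 satisfied
(5,6)A 2/3 satisfied
Unsatisfied: (0,1), (0,6), (4,2), (4,5) — 4 in total.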